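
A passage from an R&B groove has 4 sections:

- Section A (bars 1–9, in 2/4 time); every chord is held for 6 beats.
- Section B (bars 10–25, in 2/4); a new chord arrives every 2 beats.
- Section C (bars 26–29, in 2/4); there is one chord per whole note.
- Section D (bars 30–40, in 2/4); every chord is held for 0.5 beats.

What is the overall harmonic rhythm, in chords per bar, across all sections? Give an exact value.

A: 9 × 2 = 18 beats ÷ 6 = 3 chords.
B: 16 × 2 = 32 beats ÷ 2 = 16 chords.
C: 4 × 2 = 8 beats ÷ 4 = 2 chords.
D: 11 × 2 = 22 beats ÷ 0.5 = 44 chords.
Overall: 65 chords over 40 bars → 65/40 = 1.625 chords per bar.

1.625 chords per bar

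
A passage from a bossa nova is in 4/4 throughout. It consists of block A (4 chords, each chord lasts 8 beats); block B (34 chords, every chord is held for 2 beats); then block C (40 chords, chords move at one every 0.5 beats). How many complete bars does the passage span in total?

30 bars

A: 4 × 8 = 32 beats = 8 bars.
B: 34 × 2 = 68 beats = 17 bars.
C: 40 × 0.5 = 20 beats = 5 bars.
Total: 8 + 17 + 5 = 30 bars.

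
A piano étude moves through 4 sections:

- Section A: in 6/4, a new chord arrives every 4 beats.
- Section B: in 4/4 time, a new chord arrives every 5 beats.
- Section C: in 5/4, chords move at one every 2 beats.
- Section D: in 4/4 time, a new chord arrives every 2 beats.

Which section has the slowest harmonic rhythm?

A: 6/4 = 1.5 chords/bar.
B: 4/5 = 0.8 chords/bar.
C: 5/2 = 2.5 chords/bar.
D: 4/2 = 2 chords/bar.
Slowest is B at 0.8 chords/bar.

Section B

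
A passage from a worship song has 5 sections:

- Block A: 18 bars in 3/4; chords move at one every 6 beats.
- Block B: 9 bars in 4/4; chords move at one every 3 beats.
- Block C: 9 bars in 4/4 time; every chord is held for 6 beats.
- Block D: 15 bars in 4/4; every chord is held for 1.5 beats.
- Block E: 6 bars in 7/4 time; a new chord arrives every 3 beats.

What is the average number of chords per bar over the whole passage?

A: 18 bars of 3 beats is 54 beats; at 6 beats each that's 9 chords.
B: 9 bars of 4 beats is 36 beats; at 3 beats each that's 12 chords.
C: 9 bars of 4 beats is 36 beats; at 6 beats each that's 6 chords.
D: 15 bars of 4 beats is 60 beats; at 1.5 beats each that's 40 chords.
E: 6 bars of 7 beats is 42 beats; at 3 beats each that's 14 chords.
Overall: 81 chords over 57 bars → 81/57 = 27/19 chords per bar.

27/19 chords per bar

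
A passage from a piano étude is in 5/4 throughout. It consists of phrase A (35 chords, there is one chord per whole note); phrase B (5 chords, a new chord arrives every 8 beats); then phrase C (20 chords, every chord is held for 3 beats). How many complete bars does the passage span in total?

A: 35 × 4 = 140 beats = 28 bars.
B: 5 × 8 = 40 beats = 8 bars.
C: 20 × 3 = 60 beats = 12 bars.
Total: 28 + 8 + 12 = 48 bars.

48 bars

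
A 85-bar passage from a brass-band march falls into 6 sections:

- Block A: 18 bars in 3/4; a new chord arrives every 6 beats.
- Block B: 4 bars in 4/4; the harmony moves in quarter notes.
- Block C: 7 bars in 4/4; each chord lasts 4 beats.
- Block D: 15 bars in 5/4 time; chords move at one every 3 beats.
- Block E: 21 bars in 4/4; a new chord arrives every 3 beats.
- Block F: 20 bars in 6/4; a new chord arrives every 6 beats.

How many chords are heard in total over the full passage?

A: 18 bars × 3 beats = 54 beats; 6 beats/chord → 9 chords.
B: 4 bars × 4 beats = 16 beats; 1 beat/chord → 16 chords.
C: 7 bars × 4 beats = 28 beats; 4 beats/chord → 7 chords.
D: 15 bars × 5 beats = 75 beats; 3 beats/chord → 25 chords.
E: 21 bars × 4 beats = 84 beats; 3 beats/chord → 28 chords.
F: 20 bars × 6 beats = 120 beats; 6 beats/chord → 20 chords.
Total: 9 + 16 + 7 + 25 + 28 + 20 = 105.

105 chords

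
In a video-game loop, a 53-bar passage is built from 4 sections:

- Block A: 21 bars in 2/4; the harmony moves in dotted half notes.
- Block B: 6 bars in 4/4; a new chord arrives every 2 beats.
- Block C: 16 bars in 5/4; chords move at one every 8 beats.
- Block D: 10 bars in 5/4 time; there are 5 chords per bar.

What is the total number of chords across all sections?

86 chords

A: 21 bars × 2 beats = 42 beats; 3 beats/chord → 14 chords.
B: 6 bars × 4 beats = 24 beats; 2 beats/chord → 12 chords.
C: 16 bars × 5 beats = 80 beats; 8 beats/chord → 10 chords.
D: 10 bars × 5 beats = 50 beats; 1 beat/chord → 50 chords.
Total: 14 + 12 + 10 + 50 = 86.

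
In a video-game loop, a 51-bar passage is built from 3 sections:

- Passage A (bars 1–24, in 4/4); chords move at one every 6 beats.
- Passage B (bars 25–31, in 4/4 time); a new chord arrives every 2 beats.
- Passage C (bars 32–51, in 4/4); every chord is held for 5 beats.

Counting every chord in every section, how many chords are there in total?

A has 96 beats and chords last 6 each, so 16 chords.
B has 28 beats and chords last 2 each, so 14 chords.
C has 80 beats and chords last 5 each, so 16 chords.
Total: 16 + 14 + 16 = 46.

46 chords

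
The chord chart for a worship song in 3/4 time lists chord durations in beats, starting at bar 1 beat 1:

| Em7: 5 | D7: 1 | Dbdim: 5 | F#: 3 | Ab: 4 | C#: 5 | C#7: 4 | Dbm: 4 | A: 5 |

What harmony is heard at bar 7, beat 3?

C#

Beat 3 of bar 7 is beat (7−1)×3 + 3 = 21 overall.
Running totals: Em7 ends at 5, D7 ends at 6, Dbdim ends at 11, F# ends at 14, Ab ends at 18, C# ends at 23.
Beat 21 falls within C#.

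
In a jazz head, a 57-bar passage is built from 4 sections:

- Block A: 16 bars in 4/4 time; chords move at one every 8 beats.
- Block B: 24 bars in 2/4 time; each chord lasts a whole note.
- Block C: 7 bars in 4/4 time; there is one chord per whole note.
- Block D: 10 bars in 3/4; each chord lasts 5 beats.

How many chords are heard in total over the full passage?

A: 16·4 = 64 beats, 64/8 = 8 chords.
B: 24·2 = 48 beats, 48/4 = 12 chords.
C: 7·4 = 28 beats, 28/4 = 7 chords.
D: 10·3 = 30 beats, 30/5 = 6 chords.
Total: 8 + 12 + 7 + 6 = 33.

33 chords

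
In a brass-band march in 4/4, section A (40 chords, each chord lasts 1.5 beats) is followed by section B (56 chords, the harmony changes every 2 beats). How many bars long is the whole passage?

A: 40 × 1.5 = 60 beats = 15 bars.
B: 56 × 2 = 112 beats = 28 bars.
Total: 15 + 28 = 43 bars.

43 bars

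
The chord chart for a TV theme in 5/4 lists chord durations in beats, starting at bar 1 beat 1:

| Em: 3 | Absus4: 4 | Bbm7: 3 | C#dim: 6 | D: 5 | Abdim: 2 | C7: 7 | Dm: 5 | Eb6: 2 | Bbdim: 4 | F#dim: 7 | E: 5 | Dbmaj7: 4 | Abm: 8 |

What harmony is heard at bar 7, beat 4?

Beat 4 of bar 7 is beat (7−1)×5 + 4 = 34 overall.
Running totals: Em ends at 3, Absus4 ends at 7, Bbm7 ends at 10, C#dim ends at 16, D ends at 21, Abdim ends at 23, C7 ends at 30, Dm ends at 35.
Beat 34 falls within Dm.

Dm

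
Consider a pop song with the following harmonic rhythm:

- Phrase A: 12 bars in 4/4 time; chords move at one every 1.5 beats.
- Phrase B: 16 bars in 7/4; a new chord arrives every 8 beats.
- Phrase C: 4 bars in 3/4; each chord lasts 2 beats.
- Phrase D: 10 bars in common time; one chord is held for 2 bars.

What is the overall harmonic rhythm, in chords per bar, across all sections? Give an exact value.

A: 12 bars of 4 beats is 48 beats; at 1.5 beats each that's 32 chords.
B: 16 bars of 7 beats is 112 beats; at 8 beats each that's 14 chords.
C: 4 bars of 3 beats is 12 beats; at 2 beats each that's 6 chords.
D: 10 bars of 4 beats is 40 beats; at 8 beats each that's 5 chords.
Overall: 57 chords over 42 bars → 57/42 = 19/14 chords per bar.

19/14 chords per bar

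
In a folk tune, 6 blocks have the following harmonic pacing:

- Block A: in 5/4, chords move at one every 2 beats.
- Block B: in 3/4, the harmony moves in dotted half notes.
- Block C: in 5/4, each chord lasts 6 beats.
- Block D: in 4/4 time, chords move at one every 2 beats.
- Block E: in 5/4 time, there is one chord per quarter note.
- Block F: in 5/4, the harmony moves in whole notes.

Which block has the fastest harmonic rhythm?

A: each chord is 2 beats in 5/4, so 2.5 per bar.
B: each chord is 3 beats in 3/4, so 1 per bar.
C: each chord is 6 beats in 5/4, so 5/6 per bar.
D: each chord is 2 beats in 4/4, so 2 per bar.
E: each chord is 1 beat in 5/4, so 5 per bar.
F: each chord is 4 beats in 5/4, so 1.25 per bar.
Fastest is E at 5 chords/bar.

Block E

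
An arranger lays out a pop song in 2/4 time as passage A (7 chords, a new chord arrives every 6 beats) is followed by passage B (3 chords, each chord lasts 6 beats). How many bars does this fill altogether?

30 bars

A: 7 × 6 = 42 beats = 21 bars.
B: 3 × 6 = 18 beats = 9 bars.
Total: 21 + 9 = 30 bars.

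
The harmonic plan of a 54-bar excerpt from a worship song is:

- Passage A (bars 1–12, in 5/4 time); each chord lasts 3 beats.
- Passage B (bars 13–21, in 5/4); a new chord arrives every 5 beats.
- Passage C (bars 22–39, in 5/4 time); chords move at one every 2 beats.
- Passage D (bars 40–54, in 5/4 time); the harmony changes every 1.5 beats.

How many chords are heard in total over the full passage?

A has 60 beats and chords last 3 each, so 20 chords.
B has 45 beats and chords last 5 each, so 9 chords.
C has 90 beats and chords last 2 each, so 45 chords.
D has 75 beats and chords last 1.5 each, so 50 chords.
Total: 20 + 9 + 45 + 50 = 124.

124 chords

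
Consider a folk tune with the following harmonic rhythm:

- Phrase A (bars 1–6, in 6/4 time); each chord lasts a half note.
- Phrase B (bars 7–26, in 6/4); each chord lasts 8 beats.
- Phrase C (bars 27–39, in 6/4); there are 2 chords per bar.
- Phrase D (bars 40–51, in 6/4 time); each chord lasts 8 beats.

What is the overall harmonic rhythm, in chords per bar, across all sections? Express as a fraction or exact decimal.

4/3 chords per bar

A: 6 bars of 6 beats is 36 beats; at 2 beats each that's 18 chords.
B: 20 bars of 6 beats is 120 beats; at 8 beats each that's 15 chords.
C: 13 bars of 6 beats is 78 beats; at 3 beats each that's 26 chords.
D: 12 bars of 6 beats is 72 beats; at 8 beats each that's 9 chords.
Overall: 68 chords over 51 bars → 68/51 = 4/3 chords per bar.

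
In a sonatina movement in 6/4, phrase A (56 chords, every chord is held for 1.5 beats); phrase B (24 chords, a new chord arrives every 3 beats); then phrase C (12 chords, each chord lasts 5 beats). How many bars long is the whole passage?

36 bars

A: 56 × 1.5 = 84 beats = 14 bars.
B: 24 × 3 = 72 beats = 12 bars.
C: 12 × 5 = 60 beats = 10 bars.
Total: 14 + 12 + 10 = 36 bars.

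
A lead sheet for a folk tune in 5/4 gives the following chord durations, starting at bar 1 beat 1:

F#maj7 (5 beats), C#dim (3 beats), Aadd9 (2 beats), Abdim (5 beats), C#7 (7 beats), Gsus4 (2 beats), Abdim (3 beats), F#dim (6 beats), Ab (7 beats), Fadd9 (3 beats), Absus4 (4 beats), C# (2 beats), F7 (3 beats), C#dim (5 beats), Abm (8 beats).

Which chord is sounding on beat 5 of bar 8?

Beat 5 of bar 8 is beat (8−1)×5 + 5 = 40 overall.
Running totals: F#maj7 ends at 5, C#dim ends at 8, Aadd9 ends at 10, Abdim ends at 15, C#7 ends at 22, Gsus4 ends at 24, Abdim ends at 27, F#dim ends at 33, Ab ends at 40.
Beat 40 falls within Ab.

Ab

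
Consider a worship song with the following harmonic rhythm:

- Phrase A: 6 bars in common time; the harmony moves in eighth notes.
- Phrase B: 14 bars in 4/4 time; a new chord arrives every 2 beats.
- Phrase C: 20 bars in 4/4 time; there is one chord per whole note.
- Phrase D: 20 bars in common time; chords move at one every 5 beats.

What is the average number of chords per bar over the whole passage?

A: 6 bars of 4 beats is 24 beats; at 0.5 beats each that's 48 chords.
B: 14 bars of 4 beats is 56 beats; at 2 beats each that's 28 chords.
C: 20 bars of 4 beats is 80 beats; at 4 beats each that's 20 chords.
D: 20 bars of 4 beats is 80 beats; at 5 beats each that's 16 chords.
Overall: 112 chords over 60 bars → 112/60 = 28/15 chords per bar.

28/15 chords per bar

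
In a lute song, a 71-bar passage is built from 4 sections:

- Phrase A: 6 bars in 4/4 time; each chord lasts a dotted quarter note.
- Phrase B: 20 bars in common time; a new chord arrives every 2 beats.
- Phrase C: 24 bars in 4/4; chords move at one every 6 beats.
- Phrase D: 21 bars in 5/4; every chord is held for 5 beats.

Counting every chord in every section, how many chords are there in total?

93 chords

A has 24 beats and chords last 1.5 each, so 16 chords.
B has 80 beats and chords last 2 each, so 40 chords.
C has 96 beats and chords last 6 each, so 16 chords.
D has 105 beats and chords last 5 each, so 21 chords.
Total: 16 + 40 + 16 + 21 = 93.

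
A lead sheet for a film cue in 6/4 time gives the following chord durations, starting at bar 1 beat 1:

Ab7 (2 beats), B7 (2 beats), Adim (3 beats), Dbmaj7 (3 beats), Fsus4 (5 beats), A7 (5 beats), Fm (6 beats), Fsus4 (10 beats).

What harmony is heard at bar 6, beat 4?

Beat 4 of bar 6 is beat (6−1)×6 + 4 = 34 overall.
Running totals: Ab7 ends at 2, B7 ends at 4, Adim ends at 7, Dbmaj7 ends at 10, Fsus4 ends at 15, A7 ends at 20, Fm ends at 26, Fsus4 ends at 36.
Beat 34 falls within Fsus4.

Fsus4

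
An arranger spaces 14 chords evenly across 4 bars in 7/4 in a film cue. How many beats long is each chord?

2 beats

4 bars × 7 beats/bar = 28 beats total.
28 beats ÷ 14 chords = 2 beats per chord.
(That is a half note.)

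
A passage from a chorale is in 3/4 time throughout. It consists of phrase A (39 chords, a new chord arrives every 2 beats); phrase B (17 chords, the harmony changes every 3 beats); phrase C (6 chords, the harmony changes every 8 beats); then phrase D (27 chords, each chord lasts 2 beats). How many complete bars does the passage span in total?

A: 39 × 2 = 78 beats = 26 bars.
B: 17 × 3 = 51 beats = 17 bars.
C: 6 × 8 = 48 beats = 16 bars.
D: 27 × 2 = 54 beats = 18 bars.
Total: 26 + 17 + 16 + 18 = 77 bars.

77 bars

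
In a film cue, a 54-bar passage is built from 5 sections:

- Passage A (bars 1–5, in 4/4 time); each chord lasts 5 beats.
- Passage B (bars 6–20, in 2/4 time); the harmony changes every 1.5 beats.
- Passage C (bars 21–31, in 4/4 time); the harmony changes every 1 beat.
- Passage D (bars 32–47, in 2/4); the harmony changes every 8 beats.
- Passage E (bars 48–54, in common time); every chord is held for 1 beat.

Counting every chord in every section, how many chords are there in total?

100 chords

A has 20 beats and chords last 5 each, so 4 chords.
B has 30 beats and chords last 1.5 each, so 20 chords.
C has 44 beats and chords last 1 each, so 44 chords.
D has 32 beats and chords last 8 each, so 4 chords.
E has 28 beats and chords last 1 each, so 28 chords.
Total: 4 + 20 + 44 + 4 + 28 = 100.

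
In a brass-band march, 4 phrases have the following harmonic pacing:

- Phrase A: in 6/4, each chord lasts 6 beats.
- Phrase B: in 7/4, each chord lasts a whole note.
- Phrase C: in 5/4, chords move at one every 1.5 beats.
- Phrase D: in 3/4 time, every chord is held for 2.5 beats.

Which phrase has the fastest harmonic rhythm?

A: each chord is 6 beats in 6/4, so 1 per bar.
B: each chord is 4 beats in 7/4, so 1.75 per bar.
C: each chord is 1.5 beats in 5/4, so 10/3 per bar.
D: each chord is 2.5 beats in 3/4, so 1.2 per bar.
Fastest is C at 10/3 chords/bar.

Phrase C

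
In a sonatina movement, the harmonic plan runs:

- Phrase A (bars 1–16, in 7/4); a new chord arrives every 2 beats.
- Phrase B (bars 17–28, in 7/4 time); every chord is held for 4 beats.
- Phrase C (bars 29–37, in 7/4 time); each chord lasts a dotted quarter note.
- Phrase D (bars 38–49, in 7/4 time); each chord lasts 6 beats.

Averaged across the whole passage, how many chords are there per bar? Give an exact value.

A: 16 bars of 7 beats is 112 beats; at 2 beats each that's 56 chords.
B: 12 bars of 7 beats is 84 beats; at 4 beats each that's 21 chords.
C: 9 bars of 7 beats is 63 beats; at 1.5 beats each that's 42 chords.
D: 12 bars of 7 beats is 84 beats; at 6 beats each that's 14 chords.
Overall: 133 chords over 49 bars → 133/49 = 19/7 chords per bar.

19/7 chords per bar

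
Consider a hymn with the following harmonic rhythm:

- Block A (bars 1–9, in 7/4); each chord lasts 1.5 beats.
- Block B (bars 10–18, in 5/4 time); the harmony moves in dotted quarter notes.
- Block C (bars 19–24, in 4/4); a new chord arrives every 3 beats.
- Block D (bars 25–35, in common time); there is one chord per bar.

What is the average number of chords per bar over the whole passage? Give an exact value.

A: 9 bars of 7 beats is 63 beats; at 1.5 beats each that's 42 chords.
B: 9 bars of 5 beats is 45 beats; at 1.5 beats each that's 30 chords.
C: 6 bars of 4 beats is 24 beats; at 3 beats each that's 8 chords.
D: 11 bars of 4 beats is 44 beats; at 4 beats each that's 11 chords.
Overall: 91 chords over 35 bars → 91/35 = 2.6 chords per bar.

2.6 chords per bar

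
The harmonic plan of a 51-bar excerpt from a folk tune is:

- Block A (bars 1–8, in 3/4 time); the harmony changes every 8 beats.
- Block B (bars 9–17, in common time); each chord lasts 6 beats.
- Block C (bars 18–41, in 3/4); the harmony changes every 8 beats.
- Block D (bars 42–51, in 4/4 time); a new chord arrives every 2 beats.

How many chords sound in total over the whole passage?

A: 8·3 = 24 beats, 24/8 = 3 chords.
B: 9·4 = 36 beats, 36/6 = 6 chords.
C: 24·3 = 72 beats, 72/8 = 9 chords.
D: 10·4 = 40 beats, 40/2 = 20 chords.
Total: 3 + 6 + 9 + 20 = 38.

38 chords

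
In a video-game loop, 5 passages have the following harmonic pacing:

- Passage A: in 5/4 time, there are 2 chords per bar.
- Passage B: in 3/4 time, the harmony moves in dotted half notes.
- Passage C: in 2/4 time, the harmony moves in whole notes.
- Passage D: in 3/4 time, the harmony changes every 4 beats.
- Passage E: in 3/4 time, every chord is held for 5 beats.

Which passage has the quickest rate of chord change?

Passage A

A: 5 beats/bar ÷ 2.5 beats/chord = 2 chords/bar.
B: 3 beats/bar ÷ 3 beats/chord = 1 chord/bar.
C: 2 beats/bar ÷ 4 beats/chord = 0.5 chords/bar.
D: 3 beats/bar ÷ 4 beats/chord = 0.75 chords/bar.
E: 3 beats/bar ÷ 5 beats/chord = 0.6 chords/bar.
Fastest is A at 2 chords/bar.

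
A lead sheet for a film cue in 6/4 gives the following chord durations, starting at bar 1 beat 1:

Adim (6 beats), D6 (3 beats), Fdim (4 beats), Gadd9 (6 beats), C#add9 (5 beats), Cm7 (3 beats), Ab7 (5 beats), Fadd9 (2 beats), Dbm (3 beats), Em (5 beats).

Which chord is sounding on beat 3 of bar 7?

Em

Beat 3 of bar 7 is beat (7−1)×6 + 3 = 39 overall.
Running totals: Adim ends at 6, D6 ends at 9, Fdim ends at 13, Gadd9 ends at 19, C#add9 ends at 24, Cm7 ends at 27, Ab7 ends at 32, Fadd9 ends at 34, Dbm ends at 37, Em ends at 42.
Beat 39 falls within Em.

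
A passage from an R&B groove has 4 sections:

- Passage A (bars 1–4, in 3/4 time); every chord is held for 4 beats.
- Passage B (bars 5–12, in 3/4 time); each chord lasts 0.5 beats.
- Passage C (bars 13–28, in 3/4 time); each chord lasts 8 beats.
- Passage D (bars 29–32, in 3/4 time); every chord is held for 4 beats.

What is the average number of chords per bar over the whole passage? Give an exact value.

A: 4 bars of 3 beats is 12 beats; at 4 beats each that's 3 chords.
B: 8 bars of 3 beats is 24 beats; at 0.5 beats each that's 48 chords.
C: 16 bars of 3 beats is 48 beats; at 8 beats each that's 6 chords.
D: 4 bars of 3 beats is 12 beats; at 4 beats each that's 3 chords.
Overall: 60 chords over 32 bars → 60/32 = 1.875 chords per bar.

1.875 chords per bar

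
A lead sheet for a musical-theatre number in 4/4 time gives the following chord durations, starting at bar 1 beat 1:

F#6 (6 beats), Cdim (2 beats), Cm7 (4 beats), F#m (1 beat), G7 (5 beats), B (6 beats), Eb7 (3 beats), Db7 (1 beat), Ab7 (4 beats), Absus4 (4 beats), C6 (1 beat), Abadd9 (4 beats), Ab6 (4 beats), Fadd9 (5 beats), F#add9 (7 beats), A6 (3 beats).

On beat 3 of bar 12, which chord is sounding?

Fadd9

Beat 3 of bar 12 is beat (12−1)×4 + 3 = 47 overall.
Running totals: F#6 ends at 6, Cdim ends at 8, Cm7 ends at 12, F#m ends at 13, G7 ends at 18, B ends at 24, Eb7 ends at 27, Db7 ends at 28, Ab7 ends at 32, Absus4 ends at 36, C6 ends at 37, Abadd9 ends at 41, Ab6 ends at 45, Fadd9 ends at 50.
Beat 47 falls within Fadd9.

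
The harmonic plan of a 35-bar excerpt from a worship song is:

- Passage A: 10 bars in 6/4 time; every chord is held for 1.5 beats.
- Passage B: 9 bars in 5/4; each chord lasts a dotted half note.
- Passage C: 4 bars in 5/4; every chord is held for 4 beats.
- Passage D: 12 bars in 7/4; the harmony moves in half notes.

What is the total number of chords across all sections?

A: 10·6 = 60 beats, 60/1.5 = 40 chords.
B: 9·5 = 45 beats, 45/3 = 15 chords.
C: 4·5 = 20 beats, 20/4 = 5 chords.
D: 12·7 = 84 beats, 84/2 = 42 chords.
Total: 40 + 15 + 5 + 42 = 102.

102 chords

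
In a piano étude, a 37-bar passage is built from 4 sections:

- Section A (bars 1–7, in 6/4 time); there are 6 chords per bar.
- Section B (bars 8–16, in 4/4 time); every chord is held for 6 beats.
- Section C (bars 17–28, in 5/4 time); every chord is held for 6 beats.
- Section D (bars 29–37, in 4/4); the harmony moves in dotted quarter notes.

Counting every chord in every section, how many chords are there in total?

A: 7 bars × 6 beats = 42 beats; 1 beat/chord → 42 chords.
B: 9 bars × 4 beats = 36 beats; 6 beats/chord → 6 chords.
C: 12 bars × 5 beats = 60 beats; 6 beats/chord → 10 chords.
D: 9 bars × 4 beats = 36 beats; 1.5 beats/chord → 24 chords.
Total: 42 + 6 + 10 + 24 = 82.

82 chords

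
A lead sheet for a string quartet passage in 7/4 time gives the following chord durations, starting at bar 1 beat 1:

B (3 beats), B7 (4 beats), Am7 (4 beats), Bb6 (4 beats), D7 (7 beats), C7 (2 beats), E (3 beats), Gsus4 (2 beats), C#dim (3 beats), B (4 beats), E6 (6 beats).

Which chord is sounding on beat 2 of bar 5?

Beat 2 of bar 5 is beat (5−1)×7 + 2 = 30 overall.
Running totals: B ends at 3, B7 ends at 7, Am7 ends at 11, Bb6 ends at 15, D7 ends at 22, C7 ends at 24, E ends at 27, Gsus4 ends at 29, C#dim ends at 32.
Beat 30 falls within C#dim.

C#dim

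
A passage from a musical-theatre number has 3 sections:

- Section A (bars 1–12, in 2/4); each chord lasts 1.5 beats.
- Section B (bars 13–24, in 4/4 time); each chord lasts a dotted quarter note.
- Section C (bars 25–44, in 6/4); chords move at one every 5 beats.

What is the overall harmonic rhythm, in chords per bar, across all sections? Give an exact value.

A: 12 bars of 2 beats is 24 beats; at 1.5 beats each that's 16 chords.
B: 12 bars of 4 beats is 48 beats; at 1.5 beats each that's 32 chords.
C: 20 bars of 6 beats is 120 beats; at 5 beats each that's 24 chords.
Overall: 72 chords over 44 bars → 72/44 = 18/11 chords per bar.

18/11 chords per bar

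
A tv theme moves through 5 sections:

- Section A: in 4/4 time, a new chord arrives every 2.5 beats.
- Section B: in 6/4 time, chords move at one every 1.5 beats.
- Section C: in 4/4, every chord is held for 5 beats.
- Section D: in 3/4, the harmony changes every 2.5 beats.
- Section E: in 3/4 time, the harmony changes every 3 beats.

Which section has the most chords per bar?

Section B

A: each chord is 2.5 beats in 4/4, so 1.6 per bar.
B: each chord is 1.5 beats in 6/4, so 4 per bar.
C: each chord is 5 beats in 4/4, so 0.8 per bar.
D: each chord is 2.5 beats in 3/4, so 1.2 per bar.
E: each chord is 3 beats in 3/4, so 1 per bar.
Fastest is B at 4 chords/bar.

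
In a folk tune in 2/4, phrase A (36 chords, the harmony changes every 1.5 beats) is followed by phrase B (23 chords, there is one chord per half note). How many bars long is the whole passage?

50 bars

A: 36 × 1.5 = 54 beats = 27 bars.
B: 23 × 2 = 46 beats = 23 bars.
Total: 27 + 23 = 50 bars.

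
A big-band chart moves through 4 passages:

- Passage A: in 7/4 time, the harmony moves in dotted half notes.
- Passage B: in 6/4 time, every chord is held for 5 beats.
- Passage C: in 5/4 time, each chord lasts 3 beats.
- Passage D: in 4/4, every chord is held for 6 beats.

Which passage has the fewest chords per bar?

A: 7/3 = 7/3 chords/bar.
B: 6/5 = 1.2 chords/bar.
C: 5/3 = 5/3 chords/bar.
D: 4/6 = 2/3 chords/bar.
Slowest is D at 2/3 chords/bar.

Passage D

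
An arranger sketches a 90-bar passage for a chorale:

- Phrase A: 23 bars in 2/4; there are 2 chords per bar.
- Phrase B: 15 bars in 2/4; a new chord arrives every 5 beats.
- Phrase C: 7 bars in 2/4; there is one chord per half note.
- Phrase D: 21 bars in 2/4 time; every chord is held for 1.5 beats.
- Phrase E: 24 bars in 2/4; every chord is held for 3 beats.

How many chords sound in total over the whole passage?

A: 23 bars × 2 beats = 46 beats; 1 beat/chord → 46 chords.
B: 15 bars × 2 beats = 30 beats; 5 beats/chord → 6 chords.
C: 7 bars × 2 beats = 14 beats; 2 beats/chord → 7 chords.
D: 21 bars × 2 beats = 42 beats; 1.5 beats/chord → 28 chords.
E: 24 bars × 2 beats = 48 beats; 3 beats/chord → 16 chords.
Total: 46 + 6 + 7 + 28 + 16 = 103.

103 chords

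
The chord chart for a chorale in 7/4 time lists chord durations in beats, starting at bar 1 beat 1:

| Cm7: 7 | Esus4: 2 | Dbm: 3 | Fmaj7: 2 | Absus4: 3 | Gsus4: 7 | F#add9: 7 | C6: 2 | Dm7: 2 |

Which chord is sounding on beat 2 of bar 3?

Beat 2 of bar 3 is beat (3−1)×7 + 2 = 16 overall.
Running totals: Cm7 ends at 7, Esus4 ends at 9, Dbm ends at 12, Fmaj7 ends at 14, Absus4 ends at 17.
Beat 16 falls within Absus4.

Absus4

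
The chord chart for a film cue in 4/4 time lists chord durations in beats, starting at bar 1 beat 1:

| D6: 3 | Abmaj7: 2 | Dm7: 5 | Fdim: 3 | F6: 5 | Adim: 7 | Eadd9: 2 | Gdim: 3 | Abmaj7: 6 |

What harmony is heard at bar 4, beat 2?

F6

Beat 2 of bar 4 is beat (4−1)×4 + 2 = 14 overall.
Running totals: D6 ends at 3, Abmaj7 ends at 5, Dm7 ends at 10, Fdim ends at 13, F6 ends at 18.
Beat 14 falls within F6.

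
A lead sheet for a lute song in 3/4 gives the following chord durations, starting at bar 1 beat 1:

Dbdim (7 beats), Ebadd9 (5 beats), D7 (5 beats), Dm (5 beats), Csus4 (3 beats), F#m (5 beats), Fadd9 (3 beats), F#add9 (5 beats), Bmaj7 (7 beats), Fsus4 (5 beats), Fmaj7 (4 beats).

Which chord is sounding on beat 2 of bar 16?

Beat 2 of bar 16 is beat (16−1)×3 + 2 = 47 overall.
Running totals: Dbdim ends at 7, Ebadd9 ends at 12, D7 ends at 17, Dm ends at 22, Csus4 ends at 25, F#m ends at 30, Fadd9 ends at 33, F#add9 ends at 38, Bmaj7 ends at 45, Fsus4 ends at 50.
Beat 47 falls within Fsus4.

Fsus4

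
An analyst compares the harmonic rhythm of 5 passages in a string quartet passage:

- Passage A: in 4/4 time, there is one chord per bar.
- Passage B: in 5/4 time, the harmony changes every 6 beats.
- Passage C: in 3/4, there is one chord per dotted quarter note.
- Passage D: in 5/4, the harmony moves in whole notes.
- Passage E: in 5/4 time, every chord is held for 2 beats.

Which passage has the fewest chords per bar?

Passage B

A: 4/4 = 1 chord/bar.
B: 5/6 = 5/6 chords/bar.
C: 3/1.5 = 2 chords/bar.
D: 5/4 = 1.25 chords/bar.
E: 5/2 = 2.5 chords/bar.
Slowest is B at 5/6 chords/bar.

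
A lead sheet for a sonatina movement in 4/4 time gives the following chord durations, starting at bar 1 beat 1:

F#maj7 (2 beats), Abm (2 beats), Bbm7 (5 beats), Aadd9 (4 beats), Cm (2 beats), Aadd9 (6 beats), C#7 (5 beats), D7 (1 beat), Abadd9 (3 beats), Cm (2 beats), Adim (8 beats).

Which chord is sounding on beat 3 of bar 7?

D7

Beat 3 of bar 7 is beat (7−1)×4 + 3 = 27 overall.
Running totals: F#maj7 ends at 2, Abm ends at 4, Bbm7 ends at 9, Aadd9 ends at 13, Cm ends at 15, Aadd9 ends at 21, C#7 ends at 26, D7 ends at 27.
Beat 27 falls within D7.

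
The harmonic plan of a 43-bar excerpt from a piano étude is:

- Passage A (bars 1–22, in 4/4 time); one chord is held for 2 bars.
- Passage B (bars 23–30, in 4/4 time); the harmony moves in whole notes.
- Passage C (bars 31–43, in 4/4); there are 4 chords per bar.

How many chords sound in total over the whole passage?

A: 22·4 = 88 beats, 88/8 = 11 chords.
B: 8·4 = 32 beats, 32/4 = 8 chords.
C: 13·4 = 52 beats, 52/1 = 52 chords.
Total: 11 + 8 + 52 = 71.

71 chords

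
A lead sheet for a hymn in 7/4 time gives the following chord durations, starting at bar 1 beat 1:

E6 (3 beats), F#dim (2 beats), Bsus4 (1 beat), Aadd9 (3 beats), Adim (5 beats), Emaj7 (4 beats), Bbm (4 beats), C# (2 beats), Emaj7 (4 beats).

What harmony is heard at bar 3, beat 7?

Bbm

Beat 7 of bar 3 is beat (3−1)×7 + 7 = 21 overall.
Running totals: E6 ends at 3, F#dim ends at 5, Bsus4 ends at 6, Aadd9 ends at 9, Adim ends at 14, Emaj7 ends at 18, Bbm ends at 22.
Beat 21 falls within Bbm.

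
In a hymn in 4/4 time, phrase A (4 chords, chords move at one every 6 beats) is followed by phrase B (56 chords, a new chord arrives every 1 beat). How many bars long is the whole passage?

A: 4 × 6 = 24 beats = 6 bars.
B: 56 × 1 = 56 beats = 14 bars.
Total: 6 + 14 = 20 bars.

20 bars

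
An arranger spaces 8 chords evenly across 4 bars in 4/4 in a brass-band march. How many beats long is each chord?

2 beats

4 bars × 4 beats/bar = 16 beats total.
16 beats ÷ 8 chords = 2 beats per chord.
(That is a half note.)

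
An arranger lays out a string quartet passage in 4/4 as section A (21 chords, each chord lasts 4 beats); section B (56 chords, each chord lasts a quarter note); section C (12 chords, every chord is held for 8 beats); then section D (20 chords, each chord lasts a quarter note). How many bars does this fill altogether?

A: 21 × 4 = 84 beats = 21 bars.
B: 56 × 1 = 56 beats = 14 bars.
C: 12 × 8 = 96 beats = 24 bars.
D: 20 × 1 = 20 beats = 5 bars.
Total: 21 + 14 + 24 + 5 = 64 bars.

64 bars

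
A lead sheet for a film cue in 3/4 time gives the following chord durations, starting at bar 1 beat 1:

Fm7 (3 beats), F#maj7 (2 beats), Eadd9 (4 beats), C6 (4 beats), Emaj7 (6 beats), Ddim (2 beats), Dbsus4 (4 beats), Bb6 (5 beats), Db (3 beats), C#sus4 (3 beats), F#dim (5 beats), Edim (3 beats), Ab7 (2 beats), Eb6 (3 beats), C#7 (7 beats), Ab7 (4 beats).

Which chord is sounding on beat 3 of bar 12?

Beat 3 of bar 12 is beat (12−1)×3 + 3 = 36 overall.
Running totals: Fm7 ends at 3, F#maj7 ends at 5, Eadd9 ends at 9, C6 ends at 13, Emaj7 ends at 19, Ddim ends at 21, Dbsus4 ends at 25, Bb6 ends at 30, Db ends at 33, C#sus4 ends at 36.
Beat 36 falls within C#sus4.

C#sus4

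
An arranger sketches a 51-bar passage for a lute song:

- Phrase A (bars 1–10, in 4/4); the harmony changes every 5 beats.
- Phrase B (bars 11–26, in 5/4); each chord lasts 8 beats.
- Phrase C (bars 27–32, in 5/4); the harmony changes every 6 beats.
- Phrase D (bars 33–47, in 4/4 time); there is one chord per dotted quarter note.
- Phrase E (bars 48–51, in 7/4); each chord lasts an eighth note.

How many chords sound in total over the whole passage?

A has 40 beats and chords last 5 each, so 8 chords.
B has 80 beats and chords last 8 each, so 10 chords.
C has 30 beats and chords last 6 each, so 5 chords.
D has 60 beats and chords last 1.5 each, so 40 chords.
E has 28 beats and chords last 0.5 each, so 56 chords.
Total: 8 + 10 + 5 + 40 + 56 = 119.

119 chords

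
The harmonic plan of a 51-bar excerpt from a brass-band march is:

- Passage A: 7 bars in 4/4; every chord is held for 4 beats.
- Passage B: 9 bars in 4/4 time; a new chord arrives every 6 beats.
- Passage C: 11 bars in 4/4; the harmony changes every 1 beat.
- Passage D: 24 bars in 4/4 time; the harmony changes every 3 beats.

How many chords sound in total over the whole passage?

89 chords

A has 28 beats and chords last 4 each, so 7 chords.
B has 36 beats and chords last 6 each, so 6 chords.
C has 44 beats and chords last 1 each, so 44 chords.
D has 96 beats and chords last 3 each, so 32 chords.
Total: 7 + 6 + 44 + 32 = 89.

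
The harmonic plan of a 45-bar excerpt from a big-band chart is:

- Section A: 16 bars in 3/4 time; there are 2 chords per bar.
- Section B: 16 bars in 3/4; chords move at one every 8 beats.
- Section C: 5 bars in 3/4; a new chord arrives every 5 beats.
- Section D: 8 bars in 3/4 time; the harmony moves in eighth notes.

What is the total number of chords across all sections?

A: 16 bars × 3 beats = 48 beats; 1.5 beats/chord → 32 chords.
B: 16 bars × 3 beats = 48 beats; 8 beats/chord → 6 chords.
C: 5 bars × 3 beats = 15 beats; 5 beats/chord → 3 chords.
D: 8 bars × 3 beats = 24 beats; 0.5 beats/chord → 48 chords.
Total: 32 + 6 + 3 + 48 = 89.

89 chords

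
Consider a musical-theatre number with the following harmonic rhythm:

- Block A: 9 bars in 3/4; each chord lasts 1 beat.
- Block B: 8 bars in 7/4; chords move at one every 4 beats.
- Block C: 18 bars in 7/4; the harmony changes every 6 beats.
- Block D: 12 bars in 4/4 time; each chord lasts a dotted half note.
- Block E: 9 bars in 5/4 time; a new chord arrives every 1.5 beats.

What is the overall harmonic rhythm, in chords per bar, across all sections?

27/14 chords per bar

A: 9 × 3 = 27 beats ÷ 1 = 27 chords.
B: 8 × 7 = 56 beats ÷ 4 = 14 chords.
C: 18 × 7 = 126 beats ÷ 6 = 21 chords.
D: 12 × 4 = 48 beats ÷ 3 = 16 chords.
E: 9 × 5 = 45 beats ÷ 1.5 = 30 chords.
Overall: 108 chords over 56 bars → 108/56 = 27/14 chords per bar.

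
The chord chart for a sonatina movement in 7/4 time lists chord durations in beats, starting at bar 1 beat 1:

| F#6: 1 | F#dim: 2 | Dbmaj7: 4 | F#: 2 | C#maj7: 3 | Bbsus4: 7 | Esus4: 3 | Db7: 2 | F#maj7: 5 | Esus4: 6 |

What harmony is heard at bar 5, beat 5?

Esus4

Beat 5 of bar 5 is beat (5−1)×7 + 5 = 33 overall.
Running totals: F#6 ends at 1, F#dim ends at 3, Dbmaj7 ends at 7, F# ends at 9, C#maj7 ends at 12, Bbsus4 ends at 19, Esus4 ends at 22, Db7 ends at 24, F#maj7 ends at 29, Esus4 ends at 35.
Beat 33 falls within Esus4.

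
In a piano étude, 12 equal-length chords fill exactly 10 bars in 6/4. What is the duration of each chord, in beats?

5 beats

10 bars × 6 beats/bar = 60 beats total.
60 beats ÷ 12 chords = 5 beats per chord.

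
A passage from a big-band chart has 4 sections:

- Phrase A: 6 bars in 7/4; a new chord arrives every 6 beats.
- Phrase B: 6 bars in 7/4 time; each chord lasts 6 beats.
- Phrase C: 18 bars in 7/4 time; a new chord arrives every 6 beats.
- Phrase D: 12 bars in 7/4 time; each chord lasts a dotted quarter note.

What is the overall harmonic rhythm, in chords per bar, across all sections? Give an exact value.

A: 6 × 7 = 42 beats ÷ 6 = 7 chords.
B: 6 × 7 = 42 beats ÷ 6 = 7 chords.
C: 18 × 7 = 126 beats ÷ 6 = 21 chords.
D: 12 × 7 = 84 beats ÷ 1.5 = 56 chords.
Overall: 91 chords over 42 bars → 91/42 = 13/6 chords per bar.

13/6 chords per bar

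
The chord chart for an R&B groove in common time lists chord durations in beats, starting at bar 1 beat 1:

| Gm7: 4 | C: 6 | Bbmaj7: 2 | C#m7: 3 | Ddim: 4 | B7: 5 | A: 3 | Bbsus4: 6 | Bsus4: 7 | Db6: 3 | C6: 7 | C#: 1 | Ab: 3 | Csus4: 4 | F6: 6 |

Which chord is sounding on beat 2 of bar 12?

Beat 2 of bar 12 is beat (12−1)×4 + 2 = 46 overall.
Running totals: Gm7 ends at 4, C ends at 10, Bbmaj7 ends at 12, C#m7 ends at 15, Ddim ends at 19, B7 ends at 24, A ends at 27, Bbsus4 ends at 33, Bsus4 ends at 40, Db6 ends at 43, C6 ends at 50.
Beat 46 falls within C6.

C6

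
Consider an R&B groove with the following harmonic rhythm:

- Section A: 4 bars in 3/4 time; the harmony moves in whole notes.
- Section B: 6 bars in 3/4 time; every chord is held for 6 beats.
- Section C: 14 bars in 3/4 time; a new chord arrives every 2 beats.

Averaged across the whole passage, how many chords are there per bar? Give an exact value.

A: 4 bars of 3 beats is 12 beats; at 4 beats each that's 3 chords.
B: 6 bars of 3 beats is 18 beats; at 6 beats each that's 3 chords.
C: 14 bars of 3 beats is 42 beats; at 2 beats each that's 21 chords.
Overall: 27 chords over 24 bars → 27/24 = 1.125 chords per bar.

1.125 chords per bar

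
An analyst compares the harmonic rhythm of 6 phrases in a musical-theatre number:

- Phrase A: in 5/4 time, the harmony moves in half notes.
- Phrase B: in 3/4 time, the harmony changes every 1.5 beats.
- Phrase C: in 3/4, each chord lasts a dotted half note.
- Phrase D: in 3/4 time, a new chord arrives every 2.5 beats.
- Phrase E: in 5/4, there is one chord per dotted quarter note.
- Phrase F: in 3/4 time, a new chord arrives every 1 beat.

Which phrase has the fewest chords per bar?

A: each chord is 2 beats in 5/4, so 2.5 per bar.
B: each chord is 1.5 beats in 3/4, so 2 per bar.
C: each chord is 3 beats in 3/4, so 1 per bar.
D: each chord is 2.5 beats in 3/4, so 1.2 per bar.
E: each chord is 1.5 beats in 5/4, so 10/3 per bar.
F: each chord is 1 beat in 3/4, so 3 per bar.
Slowest is C at 1 chords/bar.

Phrase C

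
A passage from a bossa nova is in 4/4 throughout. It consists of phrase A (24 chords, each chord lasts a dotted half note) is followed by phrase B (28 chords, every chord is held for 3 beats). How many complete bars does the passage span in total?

A: 24 × 3 = 72 beats = 18 bars.
B: 28 × 3 = 84 beats = 21 bars.
Total: 18 + 21 = 39 bars.

39 bars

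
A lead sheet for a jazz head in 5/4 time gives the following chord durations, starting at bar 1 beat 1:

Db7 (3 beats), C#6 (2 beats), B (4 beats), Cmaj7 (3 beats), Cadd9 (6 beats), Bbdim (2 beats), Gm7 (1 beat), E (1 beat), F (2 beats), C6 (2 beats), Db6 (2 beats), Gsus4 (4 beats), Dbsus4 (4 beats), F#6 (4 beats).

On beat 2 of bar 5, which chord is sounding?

E

Beat 2 of bar 5 is beat (5−1)×5 + 2 = 22 overall.
Running totals: Db7 ends at 3, C#6 ends at 5, B ends at 9, Cmaj7 ends at 12, Cadd9 ends at 18, Bbdim ends at 20, Gm7 ends at 21, E ends at 22.
Beat 22 falls within E.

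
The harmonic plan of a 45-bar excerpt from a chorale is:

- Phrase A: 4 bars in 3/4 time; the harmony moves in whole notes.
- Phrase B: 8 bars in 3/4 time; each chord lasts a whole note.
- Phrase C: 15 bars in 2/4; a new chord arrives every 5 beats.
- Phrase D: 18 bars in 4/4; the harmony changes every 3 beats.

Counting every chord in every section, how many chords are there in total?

A: 4 bars × 3 beats = 12 beats; 4 beats/chord → 3 chords.
B: 8 bars × 3 beats = 24 beats; 4 beats/chord → 6 chords.
C: 15 bars × 2 beats = 30 beats; 5 beats/chord → 6 chords.
D: 18 bars × 4 beats = 72 beats; 3 beats/chord → 24 chords.
Total: 3 + 6 + 6 + 24 = 39.

39 chords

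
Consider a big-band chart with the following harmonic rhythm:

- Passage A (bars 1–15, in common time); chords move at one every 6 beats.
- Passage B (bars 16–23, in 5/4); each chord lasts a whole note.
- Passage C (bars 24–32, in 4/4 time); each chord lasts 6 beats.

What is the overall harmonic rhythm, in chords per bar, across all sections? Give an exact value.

13/16 chords per bar

A: 15 bars of 4 beats is 60 beats; at 6 beats each that's 10 chords.
B: 8 bars of 5 beats is 40 beats; at 4 beats each that's 10 chords.
C: 9 bars of 4 beats is 36 beats; at 6 beats each that's 6 chords.
Overall: 26 chords over 32 bars → 26/32 = 13/16 chords per bar.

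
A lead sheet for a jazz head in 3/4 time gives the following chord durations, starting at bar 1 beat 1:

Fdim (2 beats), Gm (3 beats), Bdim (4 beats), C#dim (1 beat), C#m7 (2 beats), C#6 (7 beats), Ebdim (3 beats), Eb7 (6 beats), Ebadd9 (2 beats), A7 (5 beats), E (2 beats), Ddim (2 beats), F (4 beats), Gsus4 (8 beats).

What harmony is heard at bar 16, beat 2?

Gsus4

Beat 2 of bar 16 is beat (16−1)×3 + 2 = 47 overall.
Running totals: Fdim ends at 2, Gm ends at 5, Bdim ends at 9, C#dim ends at 10, C#m7 ends at 12, C#6 ends at 19, Ebdim ends at 22, Eb7 ends at 28, Ebadd9 ends at 30, A7 ends at 35, E ends at 37, Ddim ends at 39, F ends at 43, Gsus4 ends at 51.
Beat 47 falls within Gsus4.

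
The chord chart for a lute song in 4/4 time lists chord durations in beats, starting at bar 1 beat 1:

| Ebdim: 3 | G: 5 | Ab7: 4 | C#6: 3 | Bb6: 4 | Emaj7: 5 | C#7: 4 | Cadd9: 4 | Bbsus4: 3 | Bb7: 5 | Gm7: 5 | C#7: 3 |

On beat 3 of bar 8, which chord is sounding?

Beat 3 of bar 8 is beat (8−1)×4 + 3 = 31 overall.
Running totals: Ebdim ends at 3, G ends at 8, Ab7 ends at 12, C#6 ends at 15, Bb6 ends at 19, Emaj7 ends at 24, C#7 ends at 28, Cadd9 ends at 32.
Beat 31 falls within Cadd9.

Cadd9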